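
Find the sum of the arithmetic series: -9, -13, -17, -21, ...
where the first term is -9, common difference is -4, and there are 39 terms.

Sₙ = n/2 × (first + last)
Last term = a + (n-1)d = -9 + (39-1)×(-4) = -161
S_39 = 39/2 × (-9 + (-161))
S_39 = 39/2 × (-170) = -3315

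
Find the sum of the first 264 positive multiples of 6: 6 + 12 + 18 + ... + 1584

Factor out 6: = 6(1 + 2 + ... + 264) = 6 × n(n+1)/2
= 6 × 264×265/2
= 6 × 34980
= 209880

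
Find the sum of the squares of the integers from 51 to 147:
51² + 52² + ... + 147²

Use ∑_{k=1}^{n} k² = n(n+1)(2n+1)/6, then subtract the first 50 terms.
∑_{k=1}^{147} k² = 147×148×295/6 = 1069670
∑_{k=1}^{50} k² = 50×51×101/6 = 42925
∑_{k=51}^{147} k² = 1069670 - 42925 = 1026745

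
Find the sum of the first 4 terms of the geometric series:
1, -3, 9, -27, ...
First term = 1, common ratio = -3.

Sₙ = a(1 - rⁿ) / (1 - r)
S_4 = 1(1 - (-3)^4) / (1 - (-3))
S_4 = 1(1 - 81) / (4)
S_4 = -20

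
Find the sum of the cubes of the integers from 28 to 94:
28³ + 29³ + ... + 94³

Use ∑_{k=1}^{n} k³ = [n(n+1)/2]², then subtract the first 27 terms.
∑_{k=1}^{94} k³ = [94×95/2]² = 4465² = 19936225
∑_{k=1}^{27} k³ = [27×28/2]² = 378² = 142884
∑_{k=28}^{94} k³ = 19936225 - 142884 = 19793341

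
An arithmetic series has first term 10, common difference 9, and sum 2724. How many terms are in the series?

Using S = n/2 × [2a + (n-1)d]
2724 = n/2 × [2(10) + (n-1)(9)]
2724 = n/2 × [20 + 9n - 9]
5448 = n × [11 + 9n]
9n² + (11)n - 5448 = 0
Discriminant: Δ = (11)² - 4(9)(-5448) = 121 + 196128 = 196249
√Δ = 443
n = [-(11) + √Δ] / (2·9) = (-11 + 443) / 18 = 432 / 18 = 24
(The negative root is discarded since n must be a positive integer.)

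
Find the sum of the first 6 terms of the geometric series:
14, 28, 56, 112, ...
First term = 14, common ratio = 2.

Sₙ = a(1 - rⁿ) / (1 - r)
S_6 = 14(1 - 2^6) / (1 - 2)
S_6 = 14(1 - 64) / (-1)
S_6 = 882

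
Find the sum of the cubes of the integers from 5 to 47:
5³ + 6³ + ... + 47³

Use ∑_{k=1}^{n} k³ = [n(n+1)/2]², then subtract the first 4 terms.
∑_{k=1}^{47} k³ = [47×48/2]² = 1128² = 1272384
∑_{k=1}^{4} k³ = [4×5/2]² = 10² = 100
∑_{k=5}^{47} k³ = 1272384 - 100 = 1272284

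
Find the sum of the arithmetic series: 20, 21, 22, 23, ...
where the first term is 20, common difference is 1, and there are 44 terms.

Sₙ = n/2 × (first + last)
Last term = a + (n-1)d = 20 + (44-1)×1 = 63
S_44 = 44/2 × (20 + 63)
S_44 = 44/2 × 83 = 1826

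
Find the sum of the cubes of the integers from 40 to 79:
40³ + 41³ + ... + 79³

Use ∑_{k=1}^{n} k³ = [n(n+1)/2]², then subtract the first 39 terms.
∑_{k=1}^{79} k³ = [79×80/2]² = 3160² = 9985600
∑_{k=1}^{39} k³ = [39×40/2]² = 780² = 608400
∑_{k=40}^{79} k³ = 9985600 - 608400 = 9377200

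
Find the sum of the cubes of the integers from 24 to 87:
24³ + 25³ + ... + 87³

Use ∑_{k=1}^{n} k³ = [n(n+1)/2]², then subtract the first 23 terms.
∑_{k=1}^{87} k³ = [87×88/2]² = 3828² = 14653584
∑_{k=1}^{23} k³ = [23×24/2]² = 276² = 76176
∑_{k=24}^{87} k³ = 14653584 - 76176 = 14577408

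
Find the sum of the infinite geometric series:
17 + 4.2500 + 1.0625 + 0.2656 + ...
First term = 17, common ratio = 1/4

For |r| < 1, S = a / (1 - r)
S = 17 / (1 - (1/4))
S = 17 / (3/4)
S = 68/3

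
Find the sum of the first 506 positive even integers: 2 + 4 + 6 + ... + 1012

Sum of first n even numbers = n(n+1)
= 506×507
= 256542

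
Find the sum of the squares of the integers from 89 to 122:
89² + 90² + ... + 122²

Use ∑_{k=1}^{n} k² = n(n+1)(2n+1)/6, then subtract the first 88 terms.
∑_{k=1}^{122} k² = 122×123×245/6 = 612745
∑_{k=1}^{88} k² = 88×89×177/6 = 231044
∑_{k=89}^{122} k² = 612745 - 231044 = 381701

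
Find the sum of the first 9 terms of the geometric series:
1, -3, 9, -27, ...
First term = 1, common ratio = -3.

Sₙ = a(1 - rⁿ) / (1 - r)
S_9 = 1(1 - (-3)^9) / (1 - (-3))
S_9 = 1(1 - (-19683)) / (4)
S_9 = 4921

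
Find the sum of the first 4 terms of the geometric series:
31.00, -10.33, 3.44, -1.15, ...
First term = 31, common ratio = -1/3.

Sₙ = a(1 - rⁿ) / (1 - r)
S_4 = 31(1 - (-1/3)^4) / (1 - (-1/3))
S_4 = 31(1 - (1/81)) / (4/3)
S_4 = 620/27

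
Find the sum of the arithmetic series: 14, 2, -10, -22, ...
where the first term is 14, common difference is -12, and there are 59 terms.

Sₙ = n/2 × (first + last)
Last term = a + (n-1)d = 14 + (59-1)×(-12) = -682
S_59 = 59/2 × (14 + (-682))
S_59 = 59/2 × (-668) = -19706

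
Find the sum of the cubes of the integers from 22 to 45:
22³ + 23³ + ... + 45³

Use ∑_{k=1}^{n} k³ = [n(n+1)/2]², then subtract the first 21 terms.
∑_{k=1}^{45} k³ = [45×46/2]² = 1035² = 1071225
∑_{k=1}^{21} k³ = [21×22/2]² = 231² = 53361
∑_{k=22}^{45} k³ = 1071225 - 53361 = 1017864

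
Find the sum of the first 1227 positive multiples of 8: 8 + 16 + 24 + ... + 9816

Factor out 8: = 8(1 + 2 + ... + 1227) = 8 × n(n+1)/2
= 8 × 1227×1228/2
= 8 × 753378
= 6027024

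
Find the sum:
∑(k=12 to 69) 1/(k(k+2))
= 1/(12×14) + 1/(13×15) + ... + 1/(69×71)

Partial fractions: 1/(k(k+2)) = (1/2)[1/k - 1/(k+2)]
Telescoping leaves the first two and last two terms:
= (1/2)[1/12 + 1/13 - 1/70 - 1/71]
= 51127/775320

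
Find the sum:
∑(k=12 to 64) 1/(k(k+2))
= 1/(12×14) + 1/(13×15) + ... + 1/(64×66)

Partial fractions: 1/(k(k+2)) = (1/2)[1/k - 1/(k+2)]
Telescoping leaves the first two and last two terms:
= (1/2)[1/12 + 1/13 - 1/65 - 1/66]
= 371/5720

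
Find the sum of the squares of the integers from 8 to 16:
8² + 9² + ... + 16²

Use ∑_{k=1}^{n} k² = n(n+1)(2n+1)/6, then subtract the first 7 terms.
∑_{k=1}^{16} k² = 16×17×33/6 = 1496
∑_{k=1}^{7} k² = 7×8×15/6 = 140
∑_{k=8}^{16} k² = 1496 - 140 = 1356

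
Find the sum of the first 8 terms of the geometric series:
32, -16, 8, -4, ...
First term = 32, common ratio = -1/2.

Sₙ = a(1 - rⁿ) / (1 - r)
S_8 = 32(1 - (-1/2)^8) / (1 - (-1/2))
S_8 = 32(1 - (1/256)) / (3/2)
S_8 = 85/4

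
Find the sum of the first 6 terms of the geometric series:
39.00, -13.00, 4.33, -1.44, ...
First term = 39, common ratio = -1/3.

Sₙ = a(1 - rⁿ) / (1 - r)
S_6 = 39(1 - (-1/3)^6) / (1 - (-1/3))
S_6 = 39(1 - (1/729)) / (4/3)
S_6 = 2366/81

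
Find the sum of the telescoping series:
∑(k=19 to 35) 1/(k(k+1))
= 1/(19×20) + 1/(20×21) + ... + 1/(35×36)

Partial fractions: 1/(k(k+1)) = 1/k - 1/(k+1)
The series telescopes:
= (1/19 - 1/20) + (1/20 - 1/21) + ... + (1/35 - 1/36)
= 1/19 - 1/36
= 17/684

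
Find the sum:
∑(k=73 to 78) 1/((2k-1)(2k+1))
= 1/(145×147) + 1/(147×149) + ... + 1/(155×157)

Partial fractions: 1/((2k-1)(2k+1)) = (1/2)[1/(2k-1) - 1/(2k+1)]
The series telescopes:
= (1/2)[1/145 - 1/157]
= 6/22765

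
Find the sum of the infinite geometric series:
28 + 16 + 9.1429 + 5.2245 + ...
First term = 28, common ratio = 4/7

For |r| < 1, S = a / (1 - r)
S = 28 / (1 - (4/7))
S = 28 / (3/7)
S = 196/3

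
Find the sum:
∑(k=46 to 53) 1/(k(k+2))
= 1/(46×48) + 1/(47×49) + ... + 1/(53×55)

Partial fractions: 1/(k(k+2)) = (1/2)[1/k - 1/(k+2)]
Telescoping leaves the first two and last two terms:
= (1/2)[1/46 + 1/47 - 1/54 - 1/55]
= 5069/1605285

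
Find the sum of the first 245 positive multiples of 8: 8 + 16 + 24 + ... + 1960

Factor out 8: = 8(1 + 2 + ... + 245) = 8 × n(n+1)/2
= 8 × 245×246/2
= 8 × 30135
= 241080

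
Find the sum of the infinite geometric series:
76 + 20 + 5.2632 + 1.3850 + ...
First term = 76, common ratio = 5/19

For |r| < 1, S = a / (1 - r)
S = 76 / (1 - (5/19))
S = 76 / (14/19)
S = 722/7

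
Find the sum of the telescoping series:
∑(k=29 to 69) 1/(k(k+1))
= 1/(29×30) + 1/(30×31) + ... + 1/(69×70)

Partial fractions: 1/(k(k+1)) = 1/k - 1/(k+1)
The series telescopes:
= (1/29 - 1/30) + (1/30 - 1/31) + ... + (1/69 - 1/70)
= 1/29 - 1/70
= 41/2030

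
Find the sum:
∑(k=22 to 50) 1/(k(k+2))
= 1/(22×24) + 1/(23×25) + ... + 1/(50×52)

Partial fractions: 1/(k(k+2)) = (1/2)[1/k - 1/(k+2)]
Telescoping leaves the first two and last two terms:
= (1/2)[1/22 + 1/23 - 1/51 - 1/52]
= 33611/1341912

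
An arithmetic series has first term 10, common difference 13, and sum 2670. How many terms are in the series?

Using S = n/2 × [2a + (n-1)d]
2670 = n/2 × [2(10) + (n-1)(13)]
2670 = n/2 × [20 + 13n - 13]
5340 = n × [7 + 13n]
13n² + (7)n - 5340 = 0
Discriminant: Δ = (7)² - 4(13)(-5340) = 49 + 277680 = 277729
√Δ = 527
n = [-(7) + √Δ] / (2·13) = (-7 + 527) / 26 = 520 / 26 = 20
(The negative root is discarded since n must be a positive integer.)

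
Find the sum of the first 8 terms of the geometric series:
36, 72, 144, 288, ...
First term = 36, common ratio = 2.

Sₙ = a(1 - rⁿ) / (1 - r)
S_8 = 36(1 - 2^8) / (1 - 2)
S_8 = 36(1 - 256) / (-1)
S_8 = 9180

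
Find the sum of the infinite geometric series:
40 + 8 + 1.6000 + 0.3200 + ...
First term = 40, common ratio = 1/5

For |r| < 1, S = a / (1 - r)
S = 40 / (1 - (1/5))
S = 40 / (4/5)
S = 50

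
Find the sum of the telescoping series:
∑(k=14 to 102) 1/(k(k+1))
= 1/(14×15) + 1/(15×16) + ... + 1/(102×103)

Partial fractions: 1/(k(k+1)) = 1/k - 1/(k+1)
The series telescopes:
= (1/14 - 1/15) + (1/15 - 1/16) + ... + (1/102 - 1/103)
= 1/14 - 1/103
= 89/1442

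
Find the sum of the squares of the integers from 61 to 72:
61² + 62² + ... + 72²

Use ∑_{k=1}^{n} k² = n(n+1)(2n+1)/6, then subtract the first 60 terms.
∑_{k=1}^{72} k² = 72×73×145/6 = 127020
∑_{k=1}^{60} k² = 60×61×121/6 = 73810
∑_{k=61}^{72} k² = 127020 - 73810 = 53210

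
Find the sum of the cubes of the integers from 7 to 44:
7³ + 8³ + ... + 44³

Use ∑_{k=1}^{n} k³ = [n(n+1)/2]², then subtract the first 6 terms.
∑_{k=1}^{44} k³ = [44×45/2]² = 990² = 980100
∑_{k=1}^{6} k³ = [6×7/2]² = 21² = 441
∑_{k=7}^{44} k³ = 980100 - 441 = 979659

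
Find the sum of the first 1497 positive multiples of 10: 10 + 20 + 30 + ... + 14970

Factor out 10: = 10(1 + 2 + ... + 1497) = 10 × n(n+1)/2
= 10 × 1497×1498/2
= 10 × 1121253
= 11212530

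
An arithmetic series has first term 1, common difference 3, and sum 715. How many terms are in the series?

Using S = n/2 × [2a + (n-1)d]
715 = n/2 × [2(1) + (n-1)(3)]
715 = n/2 × [2 + 3n - 3]
1430 = n × [-1 + 3n]
3n² + (-1)n - 1430 = 0
Discriminant: Δ = (-1)² - 4(3)(-1430) = 1 + 17160 = 17161
√Δ = 131
n = [-(-1) + √Δ] / (2·3) = (1 + 131) / 6 = 132 / 6 = 22
(The negative root is discarded since n must be a positive integer.)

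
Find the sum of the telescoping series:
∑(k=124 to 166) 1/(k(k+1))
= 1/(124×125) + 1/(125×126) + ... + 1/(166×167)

Partial fractions: 1/(k(k+1)) = 1/k - 1/(k+1)
The series telescopes:
= (1/124 - 1/125) + (1/125 - 1/126) + ... + (1/166 - 1/167)
= 1/124 - 1/167
= 43/20708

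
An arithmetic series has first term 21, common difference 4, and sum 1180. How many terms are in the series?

Using S = n/2 × [2a + (n-1)d]
1180 = n/2 × [2(21) + (n-1)(4)]
1180 = n/2 × [42 + 4n - 4]
2360 = n × [38 + 4n]
4n² + (38)n - 2360 = 0
Discriminant: Δ = (38)² - 4(4)(-2360) = 1444 + 37760 = 39204
√Δ = 198
n = [-(38) + √Δ] / (2·4) = (-38 + 198) / 8 = 160 / 8 = 20
(The negative root is discarded since n must be a positive integer.)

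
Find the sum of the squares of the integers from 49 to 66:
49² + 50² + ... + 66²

Use ∑_{k=1}^{n} k² = n(n+1)(2n+1)/6, then subtract the first 48 terms.
∑_{k=1}^{66} k² = 66×67×133/6 = 98021
∑_{k=1}^{48} k² = 48×49×97/6 = 38024
∑_{k=49}^{66} k² = 98021 - 38024 = 59997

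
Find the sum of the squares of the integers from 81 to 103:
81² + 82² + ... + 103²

Use ∑_{k=1}^{n} k² = n(n+1)(2n+1)/6, then subtract the first 80 terms.
∑_{k=1}^{103} k² = 103×104×207/6 = 369564
∑_{k=1}^{80} k² = 80×81×161/6 = 173880
∑_{k=81}^{103} k² = 369564 - 173880 = 195684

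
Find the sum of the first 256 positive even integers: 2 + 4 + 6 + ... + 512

Sum of first n even numbers = n(n+1)
= 256×257
= 65792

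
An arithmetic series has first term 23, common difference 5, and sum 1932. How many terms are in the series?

Using S = n/2 × [2a + (n-1)d]
1932 = n/2 × [2(23) + (n-1)(5)]
1932 = n/2 × [46 + 5n - 5]
3864 = n × [41 + 5n]
5n² + (41)n - 3864 = 0
Discriminant: Δ = (41)² - 4(5)(-3864) = 1681 + 77280 = 78961
√Δ = 281
n = [-(41) + √Δ] / (2·5) = (-41 + 281) / 10 = 240 / 10 = 24
(The negative root is discarded since n must be a positive integer.)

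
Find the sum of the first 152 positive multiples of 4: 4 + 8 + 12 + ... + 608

Factor out 4: = 4(1 + 2 + ... + 152) = 4 × n(n+1)/2
= 4 × 152×153/2
= 4 × 11628
= 46512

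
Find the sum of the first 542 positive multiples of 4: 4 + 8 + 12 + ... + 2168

Factor out 4: = 4(1 + 2 + ... + 542) = 4 × n(n+1)/2
= 4 × 542×543/2
= 4 × 147153
= 588612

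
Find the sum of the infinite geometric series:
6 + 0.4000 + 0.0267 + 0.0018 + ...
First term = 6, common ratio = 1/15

For |r| < 1, S = a / (1 - r)
S = 6 / (1 - (1/15))
S = 6 / (14/15)
S = 45/7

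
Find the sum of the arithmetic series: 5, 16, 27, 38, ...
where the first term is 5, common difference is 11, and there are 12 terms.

Sₙ = n/2 × (first + last)
Last term = a + (n-1)d = 5 + (12-1)×11 = 126
S_12 = 12/2 × (5 + 126)
S_12 = 12/2 × 131 = 786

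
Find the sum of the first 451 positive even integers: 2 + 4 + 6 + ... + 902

Sum of first n even numbers = n(n+1)
= 451×452
= 203852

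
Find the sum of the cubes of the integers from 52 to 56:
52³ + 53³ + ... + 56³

Use ∑_{k=1}^{n} k³ = [n(n+1)/2]², then subtract the first 51 terms.
∑_{k=1}^{56} k³ = [56×57/2]² = 1596² = 2547216
∑_{k=1}^{51} k³ = [51×52/2]² = 1326² = 1758276
∑_{k=52}^{56} k³ = 2547216 - 1758276 = 788940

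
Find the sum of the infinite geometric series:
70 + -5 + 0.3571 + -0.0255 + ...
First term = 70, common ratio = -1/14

For |r| < 1, S = a / (1 - r)
S = 70 / (1 - (-1/14))
S = 70 / (15/14)
S = 196/3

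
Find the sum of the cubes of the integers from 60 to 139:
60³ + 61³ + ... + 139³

Use ∑_{k=1}^{n} k³ = [n(n+1)/2]², then subtract the first 59 terms.
∑_{k=1}^{139} k³ = [139×140/2]² = 9730² = 94672900
∑_{k=1}^{59} k³ = [59×60/2]² = 1770² = 3132900
∑_{k=60}^{139} k³ = 94672900 - 3132900 = 91540000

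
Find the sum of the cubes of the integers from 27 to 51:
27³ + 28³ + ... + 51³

Use ∑_{k=1}^{n} k³ = [n(n+1)/2]², then subtract the first 26 terms.
∑_{k=1}^{51} k³ = [51×52/2]² = 1326² = 1758276
∑_{k=1}^{26} k³ = [26×27/2]² = 351² = 123201
∑_{k=27}^{51} k³ = 1758276 - 123201 = 1635075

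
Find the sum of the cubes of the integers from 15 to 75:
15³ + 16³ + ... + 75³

Use ∑_{k=1}^{n} k³ = [n(n+1)/2]², then subtract the first 14 terms.
∑_{k=1}^{75} k³ = [75×76/2]² = 2850² = 8122500
∑_{k=1}^{14} k³ = [14×15/2]² = 105² = 11025
∑_{k=15}^{75} k³ = 8122500 - 11025 = 8111475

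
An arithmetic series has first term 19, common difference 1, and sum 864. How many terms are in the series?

Using S = n/2 × [2a + (n-1)d]
864 = n/2 × [2(19) + (n-1)(1)]
864 = n/2 × [38 + 1n - 1]
1728 = n × [37 + 1n]
1n² + (37)n - 1728 = 0
Discriminant: Δ = (37)² - 4(1)(-1728) = 1369 + 6912 = 8281
√Δ = 91
n = [-(37) + √Δ] / (2·1) = (-37 + 91) / 2 = 54 / 2 = 27
(The negative root is discarded since n must be a positive integer.)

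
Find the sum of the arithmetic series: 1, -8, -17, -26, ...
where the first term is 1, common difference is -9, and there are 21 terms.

Sₙ = n/2 × (first + last)
Last term = a + (n-1)d = 1 + (21-1)×(-9) = -179
S_21 = 21/2 × (1 + (-179))
S_21 = 21/2 × (-178) = -1869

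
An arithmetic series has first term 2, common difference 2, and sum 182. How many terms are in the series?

Using S = n/2 × [2a + (n-1)d]
182 = n/2 × [2(2) + (n-1)(2)]
182 = n/2 × [4 + 2n - 2]
364 = n × [2 + 2n]
2n² + (2)n - 364 = 0
Discriminant: Δ = (2)² - 4(2)(-364) = 4 + 2912 = 2916
√Δ = 54
n = [-(2) + √Δ] / (2·2) = (-2 + 54) / 4 = 52 / 4 = 13
(The negative root is discarded since n must be a positive integer.)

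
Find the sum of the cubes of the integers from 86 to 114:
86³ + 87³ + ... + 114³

Use ∑_{k=1}^{n} k³ = [n(n+1)/2]², then subtract the first 85 terms.
∑_{k=1}^{114} k³ = [114×115/2]² = 6555² = 42968025
∑_{k=1}^{85} k³ = [85×86/2]² = 3655² = 13359025
∑_{k=86}^{114} k³ = 42968025 - 13359025 = 29609000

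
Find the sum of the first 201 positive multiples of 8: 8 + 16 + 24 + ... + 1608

Factor out 8: = 8(1 + 2 + ... + 201) = 8 × n(n+1)/2
= 8 × 201×202/2
= 8 × 20301
= 162408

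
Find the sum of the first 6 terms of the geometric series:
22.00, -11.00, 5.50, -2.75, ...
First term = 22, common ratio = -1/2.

Sₙ = a(1 - rⁿ) / (1 - r)
S_6 = 22(1 - (-1/2)^6) / (1 - (-1/2))
S_6 = 22(1 - (1/64)) / (3/2)
S_6 = 231/16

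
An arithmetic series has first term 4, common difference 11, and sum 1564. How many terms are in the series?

Using S = n/2 × [2a + (n-1)d]
1564 = n/2 × [2(4) + (n-1)(11)]
1564 = n/2 × [8 + 11n - 11]
3128 = n × [-3 + 11n]
11n² + (-3)n - 3128 = 0
Discriminant: Δ = (-3)² - 4(11)(-3128) = 9 + 137632 = 137641
√Δ = 371
n = [-(-3) + √Δ] / (2·11) = (3 + 371) / 22 = 374 / 22 = 17
(The negative root is discarded since n must be a positive integer.)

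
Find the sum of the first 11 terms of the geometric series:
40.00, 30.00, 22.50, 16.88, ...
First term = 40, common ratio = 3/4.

Sₙ = a(1 - rⁿ) / (1 - r)
S_11 = 40(1 - (3/4)^11) / (1 - (3/4))
S_11 = 40(1 - (177147/4194304)) / (1/4)
S_11 = 20085785/131072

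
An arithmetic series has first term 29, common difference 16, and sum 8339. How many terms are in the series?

Using S = n/2 × [2a + (n-1)d]
8339 = n/2 × [2(29) + (n-1)(16)]
8339 = n/2 × [58 + 16n - 16]
16678 = n × [42 + 16n]
16n² + (42)n - 16678 = 0
Discriminant: Δ = (42)² - 4(16)(-16678) = 1764 + 1067392 = 1069156
√Δ = 1034
n = [-(42) + √Δ] / (2·16) = (-42 + 1034) / 32 = 992 / 32 = 31
(The negative root is discarded since n must be a positive integer.)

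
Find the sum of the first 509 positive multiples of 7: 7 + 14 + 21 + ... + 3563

Factor out 7: = 7(1 + 2 + ... + 509) = 7 × n(n+1)/2
= 7 × 509×510/2
= 7 × 129795
= 908565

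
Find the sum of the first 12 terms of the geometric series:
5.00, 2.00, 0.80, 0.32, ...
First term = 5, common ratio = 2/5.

Sₙ = a(1 - rⁿ) / (1 - r)
S_12 = 5(1 - (2/5)^12) / (1 - (2/5))
S_12 = 5(1 - (4096/244140625)) / (3/5)
S_12 = 81378843/9765625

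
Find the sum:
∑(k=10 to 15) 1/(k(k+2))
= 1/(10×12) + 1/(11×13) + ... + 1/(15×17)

Partial fractions: 1/(k(k+2)) = (1/2)[1/k - 1/(k+2)]
Telescoping leaves the first two and last two terms:
= (1/2)[1/10 + 1/11 - 1/16 - 1/17]
= 1041/29920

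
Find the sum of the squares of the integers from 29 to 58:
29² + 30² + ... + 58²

Use ∑_{k=1}^{n} k² = n(n+1)(2n+1)/6, then subtract the first 28 terms.
∑_{k=1}^{58} k² = 58×59×117/6 = 66729
∑_{k=1}^{28} k² = 28×29×57/6 = 7714
∑_{k=29}^{58} k² = 66729 - 7714 = 59015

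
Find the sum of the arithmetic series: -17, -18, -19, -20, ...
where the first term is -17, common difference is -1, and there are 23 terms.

Sₙ = n/2 × (first + last)
Last term = a + (n-1)d = -17 + (23-1)×(-1) = -39
S_23 = 23/2 × (-17 + (-39))
S_23 = 23/2 × (-56) = -644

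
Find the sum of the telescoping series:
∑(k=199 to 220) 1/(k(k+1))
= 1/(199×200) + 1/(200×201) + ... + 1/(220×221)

Partial fractions: 1/(k(k+1)) = 1/k - 1/(k+1)
The series telescopes:
= (1/199 - 1/200) + (1/200 - 1/201) + ... + (1/220 - 1/221)
= 1/199 - 1/221
= 22/43979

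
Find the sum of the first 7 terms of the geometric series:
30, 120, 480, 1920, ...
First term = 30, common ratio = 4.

Sₙ = a(1 - rⁿ) / (1 - r)
S_7 = 30(1 - 4^7) / (1 - 4)
S_7 = 30(1 - 16384) / (-3)
S_7 = 163830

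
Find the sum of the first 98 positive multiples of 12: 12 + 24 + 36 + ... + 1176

Factor out 12: = 12(1 + 2 + ... + 98) = 12 × n(n+1)/2
= 12 × 98×99/2
= 12 × 4851
= 58212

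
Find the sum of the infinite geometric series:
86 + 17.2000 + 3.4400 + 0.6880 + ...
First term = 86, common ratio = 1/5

For |r| < 1, S = a / (1 - r)
S = 86 / (1 - (1/5))
S = 86 / (4/5)
S = 215/2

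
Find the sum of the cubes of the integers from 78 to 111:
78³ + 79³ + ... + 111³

Use ∑_{k=1}^{n} k³ = [n(n+1)/2]², then subtract the first 77 terms.
∑_{k=1}^{111} k³ = [111×112/2]² = 6216² = 38638656
∑_{k=1}^{77} k³ = [77×78/2]² = 3003² = 9018009
∑_{k=78}^{111} k³ = 38638656 - 9018009 = 29620647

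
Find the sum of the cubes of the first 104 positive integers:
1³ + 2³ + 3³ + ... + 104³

Formula: ∑k³ = [n(n+1)/2]²
= [104×105/2]²
= 5460²
= 29811600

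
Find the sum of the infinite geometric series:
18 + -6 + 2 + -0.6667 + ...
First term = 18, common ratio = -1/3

For |r| < 1, S = a / (1 - r)
S = 18 / (1 - (-1/3))
S = 18 / (4/3)
S = 27/2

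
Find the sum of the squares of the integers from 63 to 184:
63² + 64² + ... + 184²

Use ∑_{k=1}^{n} k² = n(n+1)(2n+1)/6, then subtract the first 62 terms.
∑_{k=1}^{184} k² = 184×185×369/6 = 2093460
∑_{k=1}^{62} k² = 62×63×125/6 = 81375
∑_{k=63}^{184} k² = 2093460 - 81375 = 2012085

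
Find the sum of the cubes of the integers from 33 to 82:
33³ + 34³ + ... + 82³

Use ∑_{k=1}^{n} k³ = [n(n+1)/2]², then subtract the first 32 terms.
∑_{k=1}^{82} k³ = [82×83/2]² = 3403² = 11580409
∑_{k=1}^{32} k³ = [32×33/2]² = 528² = 278784
∑_{k=33}^{82} k³ = 11580409 - 278784 = 11301625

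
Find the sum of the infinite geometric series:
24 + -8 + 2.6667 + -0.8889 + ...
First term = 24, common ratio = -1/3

For |r| < 1, S = a / (1 - r)
S = 24 / (1 - (-1/3))
S = 24 / (4/3)
S = 18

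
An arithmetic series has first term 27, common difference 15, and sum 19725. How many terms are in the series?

Using S = n/2 × [2a + (n-1)d]
19725 = n/2 × [2(27) + (n-1)(15)]
19725 = n/2 × [54 + 15n - 15]
39450 = n × [39 + 15n]
15n² + (39)n - 39450 = 0
Discriminant: Δ = (39)² - 4(15)(-39450) = 1521 + 2367000 = 2368521
√Δ = 1539
n = [-(39) + √Δ] / (2·15) = (-39 + 1539) / 30 = 1500 / 30 = 50
(The negative root is discarded since n must be a positive integer.)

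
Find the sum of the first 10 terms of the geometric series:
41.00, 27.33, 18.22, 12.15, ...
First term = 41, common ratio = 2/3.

Sₙ = a(1 - rⁿ) / (1 - r)
S_10 = 41(1 - (2/3)^10) / (1 - (2/3))
S_10 = 41(1 - (1024/59049)) / (1/3)
S_10 = 2379025/19683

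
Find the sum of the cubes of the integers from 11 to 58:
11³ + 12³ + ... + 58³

Use ∑_{k=1}^{n} k³ = [n(n+1)/2]², then subtract the first 10 terms.
∑_{k=1}^{58} k³ = [58×59/2]² = 1711² = 2927521
∑_{k=1}^{10} k³ = [10×11/2]² = 55² = 3025
∑_{k=11}^{58} k³ = 2927521 - 3025 = 2924496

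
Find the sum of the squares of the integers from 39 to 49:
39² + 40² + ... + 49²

Use ∑_{k=1}^{n} k² = n(n+1)(2n+1)/6, then subtract the first 38 terms.
∑_{k=1}^{49} k² = 49×50×99/6 = 40425
∑_{k=1}^{38} k² = 38×39×77/6 = 19019
∑_{k=39}^{49} k² = 40425 - 19019 = 21406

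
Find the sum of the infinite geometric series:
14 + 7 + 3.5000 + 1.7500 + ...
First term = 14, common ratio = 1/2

For |r| < 1, S = a / (1 - r)
S = 14 / (1 - (1/2))
S = 14 / (1/2)
S = 28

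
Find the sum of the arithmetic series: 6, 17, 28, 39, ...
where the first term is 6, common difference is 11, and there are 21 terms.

Sₙ = n/2 × (first + last)
Last term = a + (n-1)d = 6 + (21-1)×11 = 226
S_21 = 21/2 × (6 + 226)
S_21 = 21/2 × 232 = 2436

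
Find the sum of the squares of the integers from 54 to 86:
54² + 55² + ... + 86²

Use ∑_{k=1}^{n} k² = n(n+1)(2n+1)/6, then subtract the first 53 terms.
∑_{k=1}^{86} k² = 86×87×173/6 = 215731
∑_{k=1}^{53} k² = 53×54×107/6 = 51039
∑_{k=54}^{86} k² = 215731 - 51039 = 164692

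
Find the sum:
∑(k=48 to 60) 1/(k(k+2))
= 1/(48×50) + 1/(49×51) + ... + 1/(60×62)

Partial fractions: 1/(k(k+2)) = (1/2)[1/k - 1/(k+2)]
Telescoping leaves the first two and last two terms:
= (1/2)[1/48 + 1/49 - 1/61 - 1/62]
= 38779/8895264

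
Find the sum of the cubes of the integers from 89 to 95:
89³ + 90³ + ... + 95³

Use ∑_{k=1}^{n} k³ = [n(n+1)/2]², then subtract the first 88 terms.
∑_{k=1}^{95} k³ = [95×96/2]² = 4560² = 20793600
∑_{k=1}^{88} k³ = [88×89/2]² = 3916² = 15335056
∑_{k=89}^{95} k³ = 20793600 - 15335056 = 5458544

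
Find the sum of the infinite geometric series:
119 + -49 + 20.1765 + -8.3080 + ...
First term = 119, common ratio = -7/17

For |r| < 1, S = a / (1 - r)
S = 119 / (1 - (-7/17))
S = 119 / (24/17)
S = 2023/24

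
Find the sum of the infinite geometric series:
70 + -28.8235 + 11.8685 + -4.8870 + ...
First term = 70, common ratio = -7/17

For |r| < 1, S = a / (1 - r)
S = 70 / (1 - (-7/17))
S = 70 / (24/17)
S = 595/12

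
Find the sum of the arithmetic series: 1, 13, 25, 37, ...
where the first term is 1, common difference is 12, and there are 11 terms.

Sₙ = n/2 × (first + last)
Last term = a + (n-1)d = 1 + (11-1)×12 = 121
S_11 = 11/2 × (1 + 121)
S_11 = 11/2 × 122 = 671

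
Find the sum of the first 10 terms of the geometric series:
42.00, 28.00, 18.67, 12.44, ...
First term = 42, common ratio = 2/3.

Sₙ = a(1 - rⁿ) / (1 - r)
S_10 = 42(1 - (2/3)^10) / (1 - (2/3))
S_10 = 42(1 - (1024/59049)) / (1/3)
S_10 = 812350/6561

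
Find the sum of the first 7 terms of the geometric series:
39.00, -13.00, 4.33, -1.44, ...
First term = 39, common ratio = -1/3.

Sₙ = a(1 - rⁿ) / (1 - r)
S_7 = 39(1 - (-1/3)^7) / (1 - (-1/3))
S_7 = 39(1 - (-1/2187)) / (4/3)
S_7 = 7111/243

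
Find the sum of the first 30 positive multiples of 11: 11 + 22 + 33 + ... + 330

Factor out 11: = 11(1 + 2 + ... + 30) = 11 × n(n+1)/2
= 11 × 30×31/2
= 11 × 465
= 5115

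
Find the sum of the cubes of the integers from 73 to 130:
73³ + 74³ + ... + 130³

Use ∑_{k=1}^{n} k³ = [n(n+1)/2]², then subtract the first 72 terms.
∑_{k=1}^{130} k³ = [130×131/2]² = 8515² = 72505225
∑_{k=1}^{72} k³ = [72×73/2]² = 2628² = 6906384
∑_{k=73}^{130} k³ = 72505225 - 6906384 = 65598841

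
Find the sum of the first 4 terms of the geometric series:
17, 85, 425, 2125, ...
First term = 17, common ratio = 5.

Sₙ = a(1 - rⁿ) / (1 - r)
S_4 = 17(1 - 5^4) / (1 - 5)
S_4 = 17(1 - 625) / (-4)
S_4 = 2652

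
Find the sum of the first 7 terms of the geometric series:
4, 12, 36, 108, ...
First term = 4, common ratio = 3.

Sₙ = a(1 - rⁿ) / (1 - r)
S_7 = 4(1 - 3^7) / (1 - 3)
S_7 = 4(1 - 2187) / (-2)
S_7 = 4372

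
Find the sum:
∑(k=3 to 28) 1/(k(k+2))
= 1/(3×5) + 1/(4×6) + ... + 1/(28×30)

Partial fractions: 1/(k(k+2)) = (1/2)[1/k - 1/(k+2)]
Telescoping leaves the first two and last two terms:
= (1/2)[1/3 + 1/4 - 1/29 - 1/30]
= 299/1160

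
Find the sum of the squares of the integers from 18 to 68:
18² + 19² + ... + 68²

Use ∑_{k=1}^{n} k² = n(n+1)(2n+1)/6, then subtract the first 17 terms.
∑_{k=1}^{68} k² = 68×69×137/6 = 107134
∑_{k=1}^{17} k² = 17×18×35/6 = 1785
∑_{k=18}^{68} k² = 107134 - 1785 = 105349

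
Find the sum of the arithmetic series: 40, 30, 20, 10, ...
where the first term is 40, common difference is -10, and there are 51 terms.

Sₙ = n/2 × (first + last)
Last term = a + (n-1)d = 40 + (51-1)×(-10) = -460
S_51 = 51/2 × (40 + (-460))
S_51 = 51/2 × (-420) = -10710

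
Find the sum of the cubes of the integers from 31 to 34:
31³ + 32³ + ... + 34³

Use ∑_{k=1}^{n} k³ = [n(n+1)/2]², then subtract the first 30 terms.
∑_{k=1}^{34} k³ = [34×35/2]² = 595² = 354025
∑_{k=1}^{30} k³ = [30×31/2]² = 465² = 216225
∑_{k=31}^{34} k³ = 354025 - 216225 = 137800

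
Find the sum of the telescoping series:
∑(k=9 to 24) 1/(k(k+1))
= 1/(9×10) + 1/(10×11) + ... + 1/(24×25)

Partial fractions: 1/(k(k+1)) = 1/k - 1/(k+1)
The series telescopes:
= (1/9 - 1/10) + (1/10 - 1/11) + ... + (1/24 - 1/25)
= 1/9 - 1/25
= 16/225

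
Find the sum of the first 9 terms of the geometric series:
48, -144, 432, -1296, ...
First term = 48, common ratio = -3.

Sₙ = a(1 - rⁿ) / (1 - r)
S_9 = 48(1 - (-3)^9) / (1 - (-3))
S_9 = 48(1 - (-19683)) / (4)
S_9 = 236208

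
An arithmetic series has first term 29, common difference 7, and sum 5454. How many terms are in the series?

Using S = n/2 × [2a + (n-1)d]
5454 = n/2 × [2(29) + (n-1)(7)]
5454 = n/2 × [58 + 7n - 7]
10908 = n × [51 + 7n]
7n² + (51)n - 10908 = 0
Discriminant: Δ = (51)² - 4(7)(-10908) = 2601 + 305424 = 308025
√Δ = 555
n = [-(51) + √Δ] / (2·7) = (-51 + 555) / 14 = 504 / 14 = 36
(The negative root is discarded since n must be a positive integer.)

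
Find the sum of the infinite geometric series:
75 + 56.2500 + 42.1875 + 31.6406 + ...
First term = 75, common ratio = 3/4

For |r| < 1, S = a / (1 - r)
S = 75 / (1 - (3/4))
S = 75 / (1/4)
S = 300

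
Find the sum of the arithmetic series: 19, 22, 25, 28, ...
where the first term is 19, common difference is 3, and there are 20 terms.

Sₙ = n/2 × (first + last)
Last term = a + (n-1)d = 19 + (20-1)×3 = 76
S_20 = 20/2 × (19 + 76)
S_20 = 20/2 × 95 = 950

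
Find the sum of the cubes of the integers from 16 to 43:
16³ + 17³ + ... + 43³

Use ∑_{k=1}^{n} k³ = [n(n+1)/2]², then subtract the first 15 terms.
∑_{k=1}^{43} k³ = [43×44/2]² = 946² = 894916
∑_{k=1}^{15} k³ = [15×16/2]² = 120² = 14400
∑_{k=16}^{43} k³ = 894916 - 14400 = 880516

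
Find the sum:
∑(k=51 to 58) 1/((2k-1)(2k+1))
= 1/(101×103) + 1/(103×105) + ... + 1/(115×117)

Partial fractions: 1/((2k-1)(2k+1)) = (1/2)[1/(2k-1) - 1/(2k+1)]
The series telescopes:
= (1/2)[1/101 - 1/117]
= 8/11817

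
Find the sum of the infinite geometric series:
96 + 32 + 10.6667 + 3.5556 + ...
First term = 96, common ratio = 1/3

For |r| < 1, S = a / (1 - r)
S = 96 / (1 - (1/3))
S = 96 / (2/3)
S = 144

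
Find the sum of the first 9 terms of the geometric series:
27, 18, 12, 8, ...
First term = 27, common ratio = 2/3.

Sₙ = a(1 - rⁿ) / (1 - r)
S_9 = 27(1 - (2/3)^9) / (1 - (2/3))
S_9 = 27(1 - (512/19683)) / (1/3)
S_9 = 19171/243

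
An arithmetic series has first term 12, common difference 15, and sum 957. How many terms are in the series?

Using S = n/2 × [2a + (n-1)d]
957 = n/2 × [2(12) + (n-1)(15)]
957 = n/2 × [24 + 15n - 15]
1914 = n × [9 + 15n]
15n² + (9)n - 1914 = 0
Discriminant: Δ = (9)² - 4(15)(-1914) = 81 + 114840 = 114921
√Δ = 339
n = [-(9) + √Δ] / (2·15) = (-9 + 339) / 30 = 330 / 30 = 11
(The negative root is discarded since n must be a positive integer.)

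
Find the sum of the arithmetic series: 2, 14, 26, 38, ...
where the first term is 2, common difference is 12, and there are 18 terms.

Sₙ = n/2 × (first + last)
Last term = a + (n-1)d = 2 + (18-1)×12 = 206
S_18 = 18/2 × (2 + 206)
S_18 = 18/2 × 208 = 1872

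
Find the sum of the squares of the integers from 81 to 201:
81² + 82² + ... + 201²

Use ∑_{k=1}^{n} k² = n(n+1)(2n+1)/6, then subtract the first 80 terms.
∑_{k=1}^{201} k² = 201×202×403/6 = 2727101
∑_{k=1}^{80} k² = 80×81×161/6 = 173880
∑_{k=81}^{201} k² = 2727101 - 173880 = 2553221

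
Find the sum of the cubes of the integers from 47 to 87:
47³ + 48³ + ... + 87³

Use ∑_{k=1}^{n} k³ = [n(n+1)/2]², then subtract the first 46 terms.
∑_{k=1}^{87} k³ = [87×88/2]² = 3828² = 14653584
∑_{k=1}^{46} k³ = [46×47/2]² = 1081² = 1168561
∑_{k=47}^{87} k³ = 14653584 - 1168561 = 13485023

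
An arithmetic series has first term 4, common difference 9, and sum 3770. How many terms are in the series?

Using S = n/2 × [2a + (n-1)d]
3770 = n/2 × [2(4) + (n-1)(9)]
3770 = n/2 × [8 + 9n - 9]
7540 = n × [-1 + 9n]
9n² + (-1)n - 7540 = 0
Discriminant: Δ = (-1)² - 4(9)(-7540) = 1 + 271440 = 271441
√Δ = 521
n = [-(-1) + √Δ] / (2·9) = (1 + 521) / 18 = 522 / 18 = 29
(The negative root is discarded since n must be a positive integer.)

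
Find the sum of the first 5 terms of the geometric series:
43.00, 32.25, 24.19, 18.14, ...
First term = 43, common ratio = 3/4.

Sₙ = a(1 - rⁿ) / (1 - r)
S_5 = 43(1 - (3/4)^5) / (1 - (3/4))
S_5 = 43(1 - (243/1024)) / (1/4)
S_5 = 33583/256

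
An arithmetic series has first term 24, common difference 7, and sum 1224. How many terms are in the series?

Using S = n/2 × [2a + (n-1)d]
1224 = n/2 × [2(24) + (n-1)(7)]
1224 = n/2 × [48 + 7n - 7]
2448 = n × [41 + 7n]
7n² + (41)n - 2448 = 0
Discriminant: Δ = (41)² - 4(7)(-2448) = 1681 + 68544 = 70225
√Δ = 265
n = [-(41) + √Δ] / (2·7) = (-41 + 265) / 14 = 224 / 14 = 16
(The negative root is discarded since n must be a positive integer.)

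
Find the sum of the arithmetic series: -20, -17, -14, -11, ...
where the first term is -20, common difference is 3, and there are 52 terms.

Sₙ = n/2 × (first + last)
Last term = a + (n-1)d = -20 + (52-1)×3 = 133
S_52 = 52/2 × (-20 + 133)
S_52 = 52/2 × 113 = 2938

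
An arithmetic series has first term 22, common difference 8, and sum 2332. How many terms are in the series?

Using S = n/2 × [2a + (n-1)d]
2332 = n/2 × [2(22) + (n-1)(8)]
2332 = n/2 × [44 + 8n - 8]
4664 = n × [36 + 8n]
8n² + (36)n - 4664 = 0
Discriminant: Δ = (36)² - 4(8)(-4664) = 1296 + 149248 = 150544
√Δ = 388
n = [-(36) + √Δ] / (2·8) = (-36 + 388) / 16 = 352 / 16 = 22
(The negative root is discarded since n must be a positive integer.)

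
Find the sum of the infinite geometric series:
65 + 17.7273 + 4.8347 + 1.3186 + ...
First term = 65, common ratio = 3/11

For |r| < 1, S = a / (1 - r)
S = 65 / (1 - (3/11))
S = 65 / (8/11)
S = 715/8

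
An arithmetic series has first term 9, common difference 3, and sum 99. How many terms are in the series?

Using S = n/2 × [2a + (n-1)d]
99 = n/2 × [2(9) + (n-1)(3)]
99 = n/2 × [18 + 3n - 3]
198 = n × [15 + 3n]
3n² + (15)n - 198 = 0
Discriminant: Δ = (15)² - 4(3)(-198) = 225 + 2376 = 2601
√Δ = 51
n = [-(15) + √Δ] / (2·3) = (-15 + 51) / 6 = 36 / 6 = 6
(The negative root is discarded since n must be a positive integer.)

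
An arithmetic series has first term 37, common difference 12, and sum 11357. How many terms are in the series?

Using S = n/2 × [2a + (n-1)d]
11357 = n/2 × [2(37) + (n-1)(12)]
11357 = n/2 × [74 + 12n - 12]
22714 = n × [62 + 12n]
12n² + (62)n - 22714 = 0
Discriminant: Δ = (62)² - 4(12)(-22714) = 3844 + 1090272 = 1094116
√Δ = 1046
n = [-(62) + √Δ] / (2·12) = (-62 + 1046) / 24 = 984 / 24 = 41
(The negative root is discarded since n must be a positive integer.)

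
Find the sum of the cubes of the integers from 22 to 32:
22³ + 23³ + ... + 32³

Use ∑_{k=1}^{n} k³ = [n(n+1)/2]², then subtract the first 21 terms.
∑_{k=1}^{32} k³ = [32×33/2]² = 528² = 278784
∑_{k=1}^{21} k³ = [21×22/2]² = 231² = 53361
∑_{k=22}^{32} k³ = 278784 - 53361 = 225423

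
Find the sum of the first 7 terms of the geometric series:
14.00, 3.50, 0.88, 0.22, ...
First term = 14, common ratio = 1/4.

Sₙ = a(1 - rⁿ) / (1 - r)
S_7 = 14(1 - (1/4)^7) / (1 - (1/4))
S_7 = 14(1 - (1/16384)) / (3/4)
S_7 = 38227/2048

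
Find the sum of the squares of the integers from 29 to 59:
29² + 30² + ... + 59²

Use ∑_{k=1}^{n} k² = n(n+1)(2n+1)/6, then subtract the first 28 terms.
∑_{k=1}^{59} k² = 59×60×119/6 = 70210
∑_{k=1}^{28} k² = 28×29×57/6 = 7714
∑_{k=29}^{59} k² = 70210 - 7714 = 62496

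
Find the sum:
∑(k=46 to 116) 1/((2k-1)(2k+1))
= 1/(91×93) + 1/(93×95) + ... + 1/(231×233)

Partial fractions: 1/((2k-1)(2k+1)) = (1/2)[1/(2k-1) - 1/(2k+1)]
The series telescopes:
= (1/2)[1/91 - 1/233]
= 71/21203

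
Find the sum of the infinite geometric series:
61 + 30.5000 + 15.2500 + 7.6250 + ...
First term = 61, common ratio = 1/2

For |r| < 1, S = a / (1 - r)
S = 61 / (1 - (1/2))
S = 61 / (1/2)
S = 122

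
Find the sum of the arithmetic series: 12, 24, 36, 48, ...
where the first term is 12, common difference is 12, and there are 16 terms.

Sₙ = n/2 × (first + last)
Last term = a + (n-1)d = 12 + (16-1)×12 = 192
S_16 = 16/2 × (12 + 192)
S_16 = 16/2 × 204 = 1632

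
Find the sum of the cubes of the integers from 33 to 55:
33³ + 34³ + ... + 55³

Use ∑_{k=1}^{n} k³ = [n(n+1)/2]², then subtract the first 32 terms.
∑_{k=1}^{55} k³ = [55×56/2]² = 1540² = 2371600
∑_{k=1}^{32} k³ = [32×33/2]² = 528² = 278784
∑_{k=33}^{55} k³ = 2371600 - 278784 = 2092816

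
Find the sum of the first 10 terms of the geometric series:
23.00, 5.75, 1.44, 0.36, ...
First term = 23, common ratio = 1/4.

Sₙ = a(1 - rⁿ) / (1 - r)
S_10 = 23(1 - (1/4)^10) / (1 - (1/4))
S_10 = 23(1 - (1/1048576)) / (3/4)
S_10 = 8039075/262144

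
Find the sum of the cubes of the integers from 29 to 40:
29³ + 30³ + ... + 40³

Use ∑_{k=1}^{n} k³ = [n(n+1)/2]², then subtract the first 28 terms.
∑_{k=1}^{40} k³ = [40×41/2]² = 820² = 672400
∑_{k=1}^{28} k³ = [28×29/2]² = 406² = 164836
∑_{k=29}^{40} k³ = 672400 - 164836 = 507564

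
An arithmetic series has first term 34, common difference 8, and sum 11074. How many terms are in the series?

Using S = n/2 × [2a + (n-1)d]
11074 = n/2 × [2(34) + (n-1)(8)]
11074 = n/2 × [68 + 8n - 8]
22148 = n × [60 + 8n]
8n² + (60)n - 22148 = 0
Discriminant: Δ = (60)² - 4(8)(-22148) = 3600 + 708736 = 712336
√Δ = 844
n = [-(60) + √Δ] / (2·8) = (-60 + 844) / 16 = 784 / 16 = 49
(The negative root is discarded since n must be a positive integer.)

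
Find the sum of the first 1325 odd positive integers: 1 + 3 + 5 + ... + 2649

Sum of first n odd numbers = n²
= 1325²
= 1755625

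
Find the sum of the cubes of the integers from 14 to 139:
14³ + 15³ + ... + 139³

Use ∑_{k=1}^{n} k³ = [n(n+1)/2]², then subtract the first 13 terms.
∑_{k=1}^{139} k³ = [139×140/2]² = 9730² = 94672900
∑_{k=1}^{13} k³ = [13×14/2]² = 91² = 8281
∑_{k=14}^{139} k³ = 94672900 - 8281 = 94664619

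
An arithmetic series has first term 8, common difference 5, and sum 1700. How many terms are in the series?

Using S = n/2 × [2a + (n-1)d]
1700 = n/2 × [2(8) + (n-1)(5)]
1700 = n/2 × [16 + 5n - 5]
3400 = n × [11 + 5n]
5n² + (11)n - 3400 = 0
Discriminant: Δ = (11)² - 4(5)(-3400) = 121 + 68000 = 68121
√Δ = 261
n = [-(11) + √Δ] / (2·5) = (-11 + 261) / 10 = 250 / 10 = 25
(The negative root is discarded since n must be a positive integer.)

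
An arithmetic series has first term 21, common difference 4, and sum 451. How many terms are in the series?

Using S = n/2 × [2a + (n-1)d]
451 = n/2 × [2(21) + (n-1)(4)]
451 = n/2 × [42 + 4n - 4]
902 = n × [38 + 4n]
4n² + (38)n - 902 = 0
Discriminant: Δ = (38)² - 4(4)(-902) = 1444 + 14432 = 15876
√Δ = 126
n = [-(38) + √Δ] / (2·4) = (-38 + 126) / 8 = 88 / 8 = 11
(The negative root is discarded since n must be a positive integer.)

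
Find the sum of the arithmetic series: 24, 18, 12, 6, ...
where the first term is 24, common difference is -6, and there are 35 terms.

Sₙ = n/2 × (first + last)
Last term = a + (n-1)d = 24 + (35-1)×(-6) = -180
S_35 = 35/2 × (24 + (-180))
S_35 = 35/2 × (-156) = -2730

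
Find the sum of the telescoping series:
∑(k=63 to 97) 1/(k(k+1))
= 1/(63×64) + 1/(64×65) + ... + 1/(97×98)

Partial fractions: 1/(k(k+1)) = 1/k - 1/(k+1)
The series telescopes:
= (1/63 - 1/64) + (1/64 - 1/65) + ... + (1/97 - 1/98)
= 1/63 - 1/98
= 5/882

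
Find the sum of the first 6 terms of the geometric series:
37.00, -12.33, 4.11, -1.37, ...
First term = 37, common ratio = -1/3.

Sₙ = a(1 - rⁿ) / (1 - r)
S_6 = 37(1 - (-1/3)^6) / (1 - (-1/3))
S_6 = 37(1 - (1/729)) / (4/3)
S_6 = 6734/243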